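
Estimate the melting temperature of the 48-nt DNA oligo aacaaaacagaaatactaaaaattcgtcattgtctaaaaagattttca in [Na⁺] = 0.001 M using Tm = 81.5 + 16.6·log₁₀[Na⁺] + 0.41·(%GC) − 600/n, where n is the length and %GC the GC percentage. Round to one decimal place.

28.6°C

Length n = 48. Counting bases: G=4, C=7, T=13, A=24
G+C = 11, so %GC = 11/48 × 100 = 22.917%
Salt term: 16.6 × (-3) = -49.8
GC term: 0.41 × 22.917 = 9.396; length term: −600/48 = −12.5
Tm = 81.5 + (-49.8) + 9.396 − 12.5 = 28.596 → 28.6°C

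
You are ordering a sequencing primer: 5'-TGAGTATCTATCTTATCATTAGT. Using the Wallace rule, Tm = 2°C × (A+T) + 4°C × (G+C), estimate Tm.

58°C

Counting bases: A=6, T=11, G=3, C=3
A+T = 17, G+C = 6
Tm = 4·6 + 2·17 = 24 + 34 = 58°C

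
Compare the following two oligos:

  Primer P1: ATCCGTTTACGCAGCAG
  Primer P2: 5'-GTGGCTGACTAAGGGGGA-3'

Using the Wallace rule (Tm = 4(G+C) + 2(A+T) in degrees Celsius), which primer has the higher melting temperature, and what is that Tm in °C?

Primer P1: A+T=8, G+C=9 → Tm = 2(8)+4(9) = 52°C
Primer P2: A+T=7, G+C=11 → Tm = 2(7)+4(11) = 58°C
52°C vs 58°C → primer P2 is higher.

Primer P2, 58°C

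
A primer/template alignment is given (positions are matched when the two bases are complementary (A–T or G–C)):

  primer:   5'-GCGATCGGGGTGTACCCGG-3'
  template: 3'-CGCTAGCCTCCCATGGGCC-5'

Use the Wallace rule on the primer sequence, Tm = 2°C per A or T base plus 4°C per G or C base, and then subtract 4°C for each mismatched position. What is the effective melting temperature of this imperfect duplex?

58°C

Primer base counts: A=2, T=3, G=9, C=5 → A+T=5, G+C=14
Perfect-match Tm = 2(5) + 4(14) = 10 + 56 = 66°C
Mismatches (positions where the bases are not complementary): 2 (at positions 9, 11)
Effective Tm = 66 − 2×4 = 66 − 8 = 58°C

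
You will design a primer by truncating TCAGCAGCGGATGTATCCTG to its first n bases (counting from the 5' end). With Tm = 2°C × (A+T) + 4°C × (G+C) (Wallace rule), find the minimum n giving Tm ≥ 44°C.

First 13 bases: TCAGCAGCGGATG → Tm = 42°C (< 44°C)
First 14 bases: TCAGCAGCGGATGT → Tm = 44°C (≥ 44°C)
Each additional base adds 2°C (A/T) or 4°C (G/C), so Tm is non-decreasing in n; n = 14 is the first length to reach 44°C.

n = 14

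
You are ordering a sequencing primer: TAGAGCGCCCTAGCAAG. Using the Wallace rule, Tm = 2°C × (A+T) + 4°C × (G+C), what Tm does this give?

Base counts: C=5, A=5, G=5, T=2
AT pairs contribute 7, GC pairs contribute 10.
Tm = 2(7) + 4(10) = 14 + 40 = 54°C

54°C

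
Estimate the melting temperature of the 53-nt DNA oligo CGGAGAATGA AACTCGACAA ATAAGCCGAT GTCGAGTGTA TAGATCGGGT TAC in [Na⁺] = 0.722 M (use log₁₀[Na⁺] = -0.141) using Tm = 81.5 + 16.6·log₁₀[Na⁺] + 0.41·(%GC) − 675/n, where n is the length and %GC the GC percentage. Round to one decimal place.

Length n = 53. Counting bases: G=15, A=18, C=9, T=11
G+C = 24, so %GC = 24/53 × 100 = 45.283%
Salt term: 16.6 × (-0.141) = -2.341
GC term: 0.41 × 45.283 = 18.566; length term: −675/53 = −12.736
Tm = 81.5 + (-2.341) + 18.566 − 12.736 = 84.989 → 85.0°C

85.0°C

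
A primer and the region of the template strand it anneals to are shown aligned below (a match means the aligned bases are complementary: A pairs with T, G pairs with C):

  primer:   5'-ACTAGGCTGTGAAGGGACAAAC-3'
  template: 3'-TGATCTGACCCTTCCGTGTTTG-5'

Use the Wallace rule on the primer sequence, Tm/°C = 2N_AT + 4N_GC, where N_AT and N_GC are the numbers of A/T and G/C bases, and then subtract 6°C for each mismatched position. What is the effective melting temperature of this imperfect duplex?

Primer base counts: A=8, T=3, G=7, C=4 → A+T=11, G+C=11
Perfect-match Tm = 2(11) + 4(11) = 22 + 44 = 66°C
Mismatches (positions where the bases are not complementary): 3 (at positions 6, 10, 16)
Effective Tm = 66 − 3×6 = 66 − 18 = 48°C

48°C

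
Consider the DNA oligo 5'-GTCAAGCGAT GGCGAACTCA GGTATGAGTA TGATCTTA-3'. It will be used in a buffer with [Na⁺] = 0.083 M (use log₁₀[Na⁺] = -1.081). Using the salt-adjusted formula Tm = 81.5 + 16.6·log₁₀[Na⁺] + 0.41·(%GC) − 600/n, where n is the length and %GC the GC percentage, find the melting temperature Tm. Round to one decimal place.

Length n = 38. G=11, T=10, A=11, C=6
G+C = 17, so %GC = 17/38 × 100 = 44.737%
Salt term: 16.6 × (-1.081) = -17.945
GC term: 0.41 × 44.737 = 18.342; length term: −600/38 = −15.789
Tm = 81.5 + (-17.945) + 18.342 − 15.789 = 66.108 → 66.1°C

66.1°C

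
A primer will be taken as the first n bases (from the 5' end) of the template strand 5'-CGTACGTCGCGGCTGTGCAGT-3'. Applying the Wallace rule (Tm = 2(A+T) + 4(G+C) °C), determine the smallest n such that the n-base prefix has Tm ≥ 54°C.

First 15 bases: CGTACGTCGCGGCTG → Tm = 52°C (< 54°C)
First 16 bases: CGTACGTCGCGGCTGT → Tm = 54°C (≥ 54°C)
Since every base adds ≥2°C, Tm only increases with n, so the threshold is first crossed at n = 16.

n = 16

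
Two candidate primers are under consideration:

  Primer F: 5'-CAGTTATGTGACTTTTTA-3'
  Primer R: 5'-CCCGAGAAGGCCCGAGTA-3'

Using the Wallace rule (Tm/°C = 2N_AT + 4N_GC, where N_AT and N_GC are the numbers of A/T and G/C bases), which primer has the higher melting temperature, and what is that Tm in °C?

Primer R, 60°C

Primer F: A+T=13, G+C=5 → Tm = 2(13)+4(5) = 46°C
Primer R: A+T=6, G+C=12 → Tm = 2(6)+4(12) = 60°C
46°C vs 60°C → primer R is higher.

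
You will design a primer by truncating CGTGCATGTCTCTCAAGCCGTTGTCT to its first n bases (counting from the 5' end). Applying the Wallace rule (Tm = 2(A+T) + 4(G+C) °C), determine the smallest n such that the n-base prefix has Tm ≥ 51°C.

First 16 bases: CGTGCATGTCTCTCAA → Tm = 48°C (< 51°C)
First 17 bases: CGTGCATGTCTCTCAAG → Tm = 52°C (≥ 51°C)
Since every base adds ≥2°C, Tm only increases with n, so the threshold is first crossed at n = 17.

n = 17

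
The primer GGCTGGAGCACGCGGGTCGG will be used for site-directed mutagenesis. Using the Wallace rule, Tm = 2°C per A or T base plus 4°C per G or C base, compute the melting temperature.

Counting bases: T=2, A=2, G=11, C=5
A+T = 4, G+C = 16
Tm = 4·16 + 2·4 = 64 + 8 = 72°C

72°C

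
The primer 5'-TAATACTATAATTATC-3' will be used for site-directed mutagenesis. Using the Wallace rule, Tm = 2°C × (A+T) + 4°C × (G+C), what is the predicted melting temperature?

Scanning the sequence gives C=2, A=7, T=7, G=0.
AT pairs contribute 14, GC pairs contribute 2.
Tm = 4·2 + 2·14 = 8 + 28 = 36°C

36°C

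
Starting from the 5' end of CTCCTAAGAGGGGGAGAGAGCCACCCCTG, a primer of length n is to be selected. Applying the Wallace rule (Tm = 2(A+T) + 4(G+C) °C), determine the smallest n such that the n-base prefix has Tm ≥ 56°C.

First 17 bases: CTCCTAAGAGGGGGAGA → Tm = 54°C (< 56°C)
First 18 bases: CTCCTAAGAGGGGGAGAG → Tm = 58°C (≥ 56°C)
Since every base adds ≥2°C, Tm only increases with n, so the threshold is first crossed at n = 18.

n = 18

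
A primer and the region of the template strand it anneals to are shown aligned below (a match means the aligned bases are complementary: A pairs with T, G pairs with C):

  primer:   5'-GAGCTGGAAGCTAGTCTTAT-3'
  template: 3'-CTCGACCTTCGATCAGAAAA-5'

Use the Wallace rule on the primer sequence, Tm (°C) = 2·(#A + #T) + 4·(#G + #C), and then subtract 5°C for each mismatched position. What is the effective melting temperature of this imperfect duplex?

Primer base counts: A=5, T=6, G=6, C=3 → A+T=11, G+C=9
Perfect-match Tm = 2(11) + 4(9) = 22 + 36 = 58°C
Mismatches (positions where the bases are not complementary): 1 (at position 19)
Effective Tm = 58 − 1×5 = 58 − 5 = 53°C

53°C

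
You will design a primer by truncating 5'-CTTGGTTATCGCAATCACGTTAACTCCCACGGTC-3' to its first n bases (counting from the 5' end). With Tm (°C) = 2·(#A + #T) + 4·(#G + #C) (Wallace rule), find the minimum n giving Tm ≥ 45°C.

n = 16

First 15 bases: CTTGGTTATCGCAAT → Tm = 42°C (< 45°C)
First 16 bases: CTTGGTTATCGCAATC → Tm = 46°C (≥ 45°C)
Each additional base adds 2°C (A/T) or 4°C (G/C), so Tm is non-decreasing in n; n = 16 is the first length to reach 45°C.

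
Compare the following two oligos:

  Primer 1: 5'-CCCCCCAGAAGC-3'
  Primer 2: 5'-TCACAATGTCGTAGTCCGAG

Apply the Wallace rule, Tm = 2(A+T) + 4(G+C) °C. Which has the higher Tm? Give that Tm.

Primer 1: A+T=3, G+C=9 → Tm = 2(3)+4(9) = 42°C
Primer 2: A+T=10, G+C=10 → Tm = 2(10)+4(10) = 60°C
42°C vs 60°C → primer 2 is higher.

Primer 2, 60°C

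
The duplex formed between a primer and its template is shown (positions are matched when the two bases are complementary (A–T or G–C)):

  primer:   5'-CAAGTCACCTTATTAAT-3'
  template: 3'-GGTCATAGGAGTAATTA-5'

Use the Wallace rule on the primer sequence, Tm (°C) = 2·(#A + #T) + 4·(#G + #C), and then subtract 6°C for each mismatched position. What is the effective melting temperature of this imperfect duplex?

Primer base counts: A=6, T=6, G=1, C=4 → A+T=12, G+C=5
Perfect-match Tm = 2(12) + 4(5) = 24 + 20 = 44°C
Mismatches (positions where the bases are not complementary): 4 (at positions 2, 6, 7, 11)
Effective Tm = 44 − 4×6 = 44 − 24 = 20°C

20°C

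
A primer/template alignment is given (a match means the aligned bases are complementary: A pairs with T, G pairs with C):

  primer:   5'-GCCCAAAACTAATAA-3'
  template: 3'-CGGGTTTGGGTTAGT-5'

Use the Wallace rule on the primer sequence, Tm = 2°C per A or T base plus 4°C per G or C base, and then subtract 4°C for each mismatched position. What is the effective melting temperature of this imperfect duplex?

28°C

Primer base counts: A=8, T=2, G=1, C=4 → A+T=10, G+C=5
Perfect-match Tm = 2(10) + 4(5) = 20 + 20 = 40°C
Mismatches (positions where the bases are not complementary): 3 (at positions 8, 10, 14)
Effective Tm = 40 − 3×4 = 40 − 12 = 28°C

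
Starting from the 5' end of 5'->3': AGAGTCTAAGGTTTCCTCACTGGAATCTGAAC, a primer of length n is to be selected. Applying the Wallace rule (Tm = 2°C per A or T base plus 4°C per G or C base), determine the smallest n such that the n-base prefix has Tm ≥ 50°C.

First 17 bases: AGAGTCTAAGGTTTCCT → Tm = 48°C (< 50°C)
First 18 bases: AGAGTCTAAGGTTTCCTC → Tm = 52°C (≥ 50°C)
Each additional base adds 2°C (A/T) or 4°C (G/C), so Tm is non-decreasing in n; n = 18 is the first length to reach 50°C.

n = 18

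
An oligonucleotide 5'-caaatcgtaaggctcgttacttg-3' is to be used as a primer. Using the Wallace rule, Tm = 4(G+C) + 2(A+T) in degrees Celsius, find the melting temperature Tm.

Scanning the sequence gives C=5, T=7, A=6, G=5.
So N_AT = 13 and N_GC = 10.
Tm = 2(13) + 4(10) = 26 + 40 = 66°C

66°C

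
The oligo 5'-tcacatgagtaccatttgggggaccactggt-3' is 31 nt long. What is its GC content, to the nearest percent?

Base counts: T=8, A=7, G=9, C=7
G+C = 9 + 7 = 16 out of 31 bases
%GC = 16/31 × 100 = 51.61% ≈ 52%

52%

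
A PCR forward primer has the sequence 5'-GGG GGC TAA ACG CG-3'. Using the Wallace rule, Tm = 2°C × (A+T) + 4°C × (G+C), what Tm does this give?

48°C

Counting bases: C=3, G=7, T=1, A=3
A+T = 4, G+C = 10
Tm = 2×4 + 4×10 = 48°C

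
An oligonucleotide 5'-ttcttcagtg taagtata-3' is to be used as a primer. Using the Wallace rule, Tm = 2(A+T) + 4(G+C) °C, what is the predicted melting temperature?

46°C

Base counts: G=3, C=2, A=5, T=8
So N_AT = 13 and N_GC = 5.
Tm = 2(13) + 4(5) = 26 + 20 = 46°C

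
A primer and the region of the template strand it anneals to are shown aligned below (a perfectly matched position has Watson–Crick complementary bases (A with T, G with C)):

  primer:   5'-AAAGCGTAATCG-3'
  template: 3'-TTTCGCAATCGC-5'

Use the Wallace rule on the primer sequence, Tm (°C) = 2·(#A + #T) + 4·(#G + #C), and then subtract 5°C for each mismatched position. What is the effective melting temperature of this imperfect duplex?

Primer base counts: A=5, T=2, G=3, C=2 → A+T=7, G+C=5
Perfect-match Tm = 2(7) + 4(5) = 14 + 20 = 34°C
Mismatches (positions where the bases are not complementary): 2 (at positions 8, 10)
Effective Tm = 34 − 2×5 = 34 − 10 = 24°C

24°C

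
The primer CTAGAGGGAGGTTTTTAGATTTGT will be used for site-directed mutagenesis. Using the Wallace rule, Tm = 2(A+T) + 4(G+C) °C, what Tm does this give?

66°C

Scanning the sequence gives A=5, G=8, C=1, T=10.
A+T = 15, G+C = 9
Tm = 2×15 + 4×9 = 66°C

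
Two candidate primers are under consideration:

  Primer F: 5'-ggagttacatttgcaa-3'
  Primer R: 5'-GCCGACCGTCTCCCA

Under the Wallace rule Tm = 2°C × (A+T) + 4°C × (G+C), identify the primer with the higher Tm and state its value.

Primer F: A+T=10, G+C=6 → Tm = 2(10)+4(6) = 44°C
Primer R: A+T=4, G+C=11 → Tm = 2(4)+4(11) = 52°C
44°C vs 52°C → primer R is higher.

Primer R, 52°C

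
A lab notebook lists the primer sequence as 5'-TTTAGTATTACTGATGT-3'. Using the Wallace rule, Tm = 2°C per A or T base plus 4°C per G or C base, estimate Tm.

42°C

Scanning the sequence gives C=1, T=9, G=3, A=4.
A+T = 13, G+C = 4
Tm = 2(13) + 4(4) = 26 + 16 = 42°C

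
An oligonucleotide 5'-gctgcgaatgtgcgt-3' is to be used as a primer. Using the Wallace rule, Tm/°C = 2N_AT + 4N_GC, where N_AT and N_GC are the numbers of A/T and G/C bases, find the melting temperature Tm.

Base counts: A=2, G=6, T=4, C=3
A+T = 6, G+C = 9
Tm = 2(6) + 4(9) = 12 + 36 = 48°C

48°C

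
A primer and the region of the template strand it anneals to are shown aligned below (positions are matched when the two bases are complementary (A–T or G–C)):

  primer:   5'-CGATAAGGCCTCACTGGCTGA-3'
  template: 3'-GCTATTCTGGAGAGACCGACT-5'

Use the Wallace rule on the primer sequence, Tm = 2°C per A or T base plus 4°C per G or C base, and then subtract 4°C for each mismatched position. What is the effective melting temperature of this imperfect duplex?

58°C

Primer base counts: A=5, T=4, G=6, C=6 → A+T=9, G+C=12
Perfect-match Tm = 2(9) + 4(12) = 18 + 48 = 66°C
Mismatches (positions where the bases are not complementary): 2 (at positions 8, 13)
Effective Tm = 66 − 2×4 = 66 − 8 = 58°C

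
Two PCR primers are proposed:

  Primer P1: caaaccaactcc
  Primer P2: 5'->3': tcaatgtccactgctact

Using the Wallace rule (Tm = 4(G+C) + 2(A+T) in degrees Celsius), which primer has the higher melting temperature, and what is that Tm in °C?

Primer P1: A+T=6, G+C=6 → Tm = 2(6)+4(6) = 36°C
Primer P2: A+T=10, G+C=8 → Tm = 2(10)+4(8) = 52°C
36°C vs 52°C → primer P2 is higher.

Primer P2, 52°C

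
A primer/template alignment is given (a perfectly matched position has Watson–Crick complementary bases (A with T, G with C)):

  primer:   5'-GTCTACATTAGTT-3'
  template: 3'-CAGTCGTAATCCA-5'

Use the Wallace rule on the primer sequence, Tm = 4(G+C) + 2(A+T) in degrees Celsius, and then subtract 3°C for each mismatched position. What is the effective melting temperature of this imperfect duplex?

25°C

Primer base counts: A=3, T=6, G=2, C=2 → A+T=9, G+C=4
Perfect-match Tm = 2(9) + 4(4) = 18 + 16 = 34°C
Mismatches (positions where the bases are not complementary): 3 (at positions 4, 5, 12)
Effective Tm = 34 − 3×3 = 34 − 9 = 25°C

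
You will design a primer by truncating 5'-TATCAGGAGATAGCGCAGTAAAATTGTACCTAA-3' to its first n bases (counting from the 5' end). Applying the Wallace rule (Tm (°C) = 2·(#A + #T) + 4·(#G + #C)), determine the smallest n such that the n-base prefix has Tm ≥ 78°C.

First 28 bases: TATCAGGAGATAGCGCAGTAAAATTGTA → Tm = 76°C (< 78°C)
First 29 bases: TATCAGGAGATAGCGCAGTAAAATTGTAC → Tm = 80°C (≥ 78°C)
Each additional base adds 2°C (A/T) or 4°C (G/C), so Tm is non-decreasing in n; n = 29 is the first length to reach 78°C.

n = 29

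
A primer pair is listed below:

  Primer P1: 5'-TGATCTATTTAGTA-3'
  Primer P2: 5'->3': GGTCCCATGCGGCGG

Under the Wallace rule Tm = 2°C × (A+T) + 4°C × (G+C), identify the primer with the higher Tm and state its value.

Primer P2, 54°C

Primer P1: A+T=11, G+C=3 → Tm = 2(11)+4(3) = 34°C
Primer P2: A+T=3, G+C=12 → Tm = 2(3)+4(12) = 54°C
34°C vs 54°C → primer P2 is higher.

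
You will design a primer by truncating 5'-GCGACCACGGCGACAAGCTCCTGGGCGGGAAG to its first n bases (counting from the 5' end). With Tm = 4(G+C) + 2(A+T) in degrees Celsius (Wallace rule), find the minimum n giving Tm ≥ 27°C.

n = 8

First 7 bases: GCGACCA → Tm = 24°C (< 27°C)
First 8 bases: GCGACCAC → Tm = 28°C (≥ 27°C)
Since every base adds ≥2°C, Tm only increases with n, so the threshold is first crossed at n = 8.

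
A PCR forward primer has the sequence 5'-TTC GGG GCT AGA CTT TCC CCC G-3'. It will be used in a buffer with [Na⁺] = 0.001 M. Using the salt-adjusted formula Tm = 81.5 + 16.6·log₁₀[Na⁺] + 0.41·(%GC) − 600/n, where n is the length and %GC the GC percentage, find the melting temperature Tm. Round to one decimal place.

30.5°C

Length n = 22. Counting bases: G=6, T=6, A=2, C=8
G+C = 14, so %GC = 14/22 × 100 = 63.636%
Salt term: 16.6 × (-3) = -49.8
GC term: 0.41 × 63.636 = 26.091; length term: −600/22 = −27.273
Tm = 81.5 + (-49.8) + 26.091 − 27.273 = 30.518 → 30.5°C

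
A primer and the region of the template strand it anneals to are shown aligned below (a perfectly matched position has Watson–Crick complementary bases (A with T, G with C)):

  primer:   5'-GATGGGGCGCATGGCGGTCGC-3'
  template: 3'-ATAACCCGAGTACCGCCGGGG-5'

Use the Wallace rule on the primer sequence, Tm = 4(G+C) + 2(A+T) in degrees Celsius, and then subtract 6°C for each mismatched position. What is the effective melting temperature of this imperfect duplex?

44°C

Primer base counts: A=2, T=3, G=11, C=5 → A+T=5, G+C=16
Perfect-match Tm = 2(5) + 4(16) = 10 + 64 = 74°C
Mismatches (positions where the bases are not complementary): 5 (at positions 1, 4, 9, 18, 20)
Effective Tm = 74 − 5×6 = 74 − 30 = 44°C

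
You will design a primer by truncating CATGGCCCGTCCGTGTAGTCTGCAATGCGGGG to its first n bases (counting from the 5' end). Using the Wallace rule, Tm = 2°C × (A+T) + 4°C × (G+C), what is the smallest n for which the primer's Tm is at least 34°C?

n = 10

First 9 bases: CATGGCCCG → Tm = 32°C (< 34°C)
First 10 bases: CATGGCCCGT → Tm = 34°C (≥ 34°C)
Since every base adds ≥2°C, Tm only increases with n, so the threshold is first crossed at n = 10.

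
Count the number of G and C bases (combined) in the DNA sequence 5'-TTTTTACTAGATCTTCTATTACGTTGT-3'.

7

Base counts: G=3, A=5, T=15, C=4
G+C = 3 + 4 = 7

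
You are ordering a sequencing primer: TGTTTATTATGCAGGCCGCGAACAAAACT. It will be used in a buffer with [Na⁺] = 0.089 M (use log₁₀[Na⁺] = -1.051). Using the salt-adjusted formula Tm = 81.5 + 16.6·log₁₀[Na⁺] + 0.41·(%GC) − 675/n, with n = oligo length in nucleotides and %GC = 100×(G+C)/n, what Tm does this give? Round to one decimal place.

Length n = 29. Counting bases: A=9, G=6, C=6, T=8
G+C = 12, so %GC = 12/29 × 100 = 41.379%
Salt term: 16.6 × (-1.051) = -17.447
GC term: 0.41 × 41.379 = 16.965; length term: −675/29 = −23.276
Tm = 81.5 + (-17.447) + 16.965 − 23.276 = 57.742 → 57.7°C

57.7°C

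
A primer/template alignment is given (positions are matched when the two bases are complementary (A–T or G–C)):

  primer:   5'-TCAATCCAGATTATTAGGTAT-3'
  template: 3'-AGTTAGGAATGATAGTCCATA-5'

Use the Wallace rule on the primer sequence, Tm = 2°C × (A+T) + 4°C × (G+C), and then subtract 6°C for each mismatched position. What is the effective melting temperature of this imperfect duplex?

30°C

Primer base counts: A=7, T=8, G=3, C=3 → A+T=15, G+C=6
Perfect-match Tm = 2(15) + 4(6) = 30 + 24 = 54°C
Mismatches (positions where the bases are not complementary): 4 (at positions 8, 9, 11, 15)
Effective Tm = 54 − 4×6 = 54 − 24 = 30°C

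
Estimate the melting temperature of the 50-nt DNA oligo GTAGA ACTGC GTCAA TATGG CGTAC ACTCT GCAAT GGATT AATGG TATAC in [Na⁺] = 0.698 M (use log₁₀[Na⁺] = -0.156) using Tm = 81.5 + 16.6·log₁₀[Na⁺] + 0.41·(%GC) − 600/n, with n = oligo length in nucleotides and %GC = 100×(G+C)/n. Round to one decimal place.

84.1°C

Length n = 50. Counting bases: T=14, C=9, A=15, G=12
G+C = 21, so %GC = 21/50 × 100 = 42%
Salt term: 16.6 × (-0.156) = -2.59
GC term: 0.41 × 42 = 17.22; length term: −600/50 = −12
Tm = 81.5 + (-2.59) + 17.22 − 12 = 84.13 → 84.1°C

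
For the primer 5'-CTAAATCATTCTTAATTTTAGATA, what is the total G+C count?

4

Base counts: T=11, C=3, G=1, A=9
Total G or C: 1 + 3 = 4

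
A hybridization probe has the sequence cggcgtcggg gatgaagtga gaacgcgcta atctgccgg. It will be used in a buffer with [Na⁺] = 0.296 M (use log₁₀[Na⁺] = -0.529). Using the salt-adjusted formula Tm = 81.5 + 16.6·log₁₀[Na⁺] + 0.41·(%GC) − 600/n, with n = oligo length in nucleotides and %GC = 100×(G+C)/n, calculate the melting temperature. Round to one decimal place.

Length n = 39. Base counts: G=16, T=6, C=9, A=8
G+C = 25, so %GC = 25/39 × 100 = 64.103%
Salt term: 16.6 × (-0.529) = -8.781
GC term: 0.41 × 64.103 = 26.282; length term: −600/39 = −15.385
Tm = 81.5 + (-8.781) + 26.282 − 15.385 = 83.616 → 83.6°C

83.6°C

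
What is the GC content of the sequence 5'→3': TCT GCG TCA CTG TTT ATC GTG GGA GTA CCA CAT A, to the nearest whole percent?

47%

Counting bases: G=8, A=7, T=11, C=8
G+C = 8 + 8 = 16 out of 34 bases
%GC = 16/34 × 100 = 47.06% ≈ 47%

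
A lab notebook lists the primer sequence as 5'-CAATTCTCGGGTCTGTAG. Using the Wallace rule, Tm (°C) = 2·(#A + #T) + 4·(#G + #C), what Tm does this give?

Scanning the sequence gives T=6, A=3, G=5, C=4.
AT pairs contribute 9, GC pairs contribute 9.
Tm = 4·9 + 2·9 = 36 + 18 = 54°C

54°C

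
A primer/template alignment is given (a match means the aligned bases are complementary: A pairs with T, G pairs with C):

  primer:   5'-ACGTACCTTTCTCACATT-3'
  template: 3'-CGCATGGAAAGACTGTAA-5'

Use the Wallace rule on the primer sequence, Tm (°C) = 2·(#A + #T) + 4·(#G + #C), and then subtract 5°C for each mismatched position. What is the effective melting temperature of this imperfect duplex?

40°C

Primer base counts: A=4, T=7, G=1, C=6 → A+T=11, G+C=7
Perfect-match Tm = 2(11) + 4(7) = 22 + 28 = 50°C
Mismatches (positions where the bases are not complementary): 2 (at positions 1, 13)
Effective Tm = 50 − 2×5 = 50 − 10 = 40°C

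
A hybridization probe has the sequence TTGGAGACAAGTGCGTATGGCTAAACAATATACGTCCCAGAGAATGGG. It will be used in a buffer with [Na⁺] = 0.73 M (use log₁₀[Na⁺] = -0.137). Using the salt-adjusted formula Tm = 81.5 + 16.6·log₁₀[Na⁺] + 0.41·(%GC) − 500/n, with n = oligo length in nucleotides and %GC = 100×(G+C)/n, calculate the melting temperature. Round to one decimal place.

87.6°C

Length n = 48. C=8, G=14, T=10, A=16
G+C = 22, so %GC = 22/48 × 100 = 45.833%
Salt term: 16.6 × (-0.137) = -2.274
GC term: 0.41 × 45.833 = 18.792; length term: −500/48 = −10.417
Tm = 81.5 + (-2.274) + 18.792 − 10.417 = 87.601 → 87.6°C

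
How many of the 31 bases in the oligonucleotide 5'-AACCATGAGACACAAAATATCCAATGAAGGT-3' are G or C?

11

C=6, A=15, G=5, T=5
G+C = 5 + 6 = 11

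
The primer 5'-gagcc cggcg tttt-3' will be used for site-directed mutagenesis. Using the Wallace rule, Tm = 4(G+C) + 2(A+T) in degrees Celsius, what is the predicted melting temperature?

46°C

C=4, A=1, T=4, G=5
So N_AT = 5 and N_GC = 9.
Tm = 2(5) + 4(9) = 10 + 36 = 46°C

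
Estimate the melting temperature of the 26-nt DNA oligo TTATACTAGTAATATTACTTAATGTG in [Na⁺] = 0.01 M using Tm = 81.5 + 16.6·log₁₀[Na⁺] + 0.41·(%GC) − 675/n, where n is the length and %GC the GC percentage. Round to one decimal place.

Length n = 26. C=2, G=3, T=12, A=9
G+C = 5, so %GC = 5/26 × 100 = 19.231%
Salt term: 16.6 × (-2) = -33.2
GC term: 0.41 × 19.231 = 7.885; length term: −675/26 = −25.962
Tm = 81.5 + (-33.2) + 7.885 − 25.962 = 30.223 → 30.2°C

30.2°C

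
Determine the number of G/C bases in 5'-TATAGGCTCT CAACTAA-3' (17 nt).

6

Base counts: G=2, C=4, A=6, T=5
G+C = 2 + 4 = 6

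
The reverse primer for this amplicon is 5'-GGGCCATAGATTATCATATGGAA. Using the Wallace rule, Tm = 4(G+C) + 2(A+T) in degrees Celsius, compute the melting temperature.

C=3, G=6, T=6, A=8
AT pairs contribute 14, GC pairs contribute 9.
Tm = 2(14) + 4(9) = 28 + 36 = 64°C

64°C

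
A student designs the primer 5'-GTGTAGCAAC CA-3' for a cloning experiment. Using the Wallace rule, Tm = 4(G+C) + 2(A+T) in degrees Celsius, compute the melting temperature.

T=2, G=3, A=4, C=3
A+T = 6, G+C = 6
Tm = 2(6) + 4(6) = 12 + 24 = 36°C

36°C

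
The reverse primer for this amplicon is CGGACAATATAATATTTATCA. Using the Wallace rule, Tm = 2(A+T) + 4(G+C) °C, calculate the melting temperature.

C=3, G=2, T=7, A=9
A+T = 16, G+C = 5
Tm = 4·5 + 2·16 = 20 + 32 = 52°C

52°C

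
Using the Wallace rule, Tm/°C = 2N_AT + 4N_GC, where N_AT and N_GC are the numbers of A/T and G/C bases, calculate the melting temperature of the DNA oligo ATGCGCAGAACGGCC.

50°C

Scanning the sequence gives C=5, T=1, A=4, G=5.
So N_AT = 5 and N_GC = 10.
Tm = 2×5 + 4×10 = 50°C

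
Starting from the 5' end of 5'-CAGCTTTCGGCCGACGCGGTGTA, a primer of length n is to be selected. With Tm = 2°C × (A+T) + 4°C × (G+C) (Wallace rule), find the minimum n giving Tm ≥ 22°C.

First 7 bases: CAGCTTT → Tm = 20°C (< 22°C)
First 8 bases: CAGCTTTC → Tm = 24°C (≥ 22°C)
Since every base adds ≥2°C, Tm only increases with n, so the threshold is first crossed at n = 8.

n = 8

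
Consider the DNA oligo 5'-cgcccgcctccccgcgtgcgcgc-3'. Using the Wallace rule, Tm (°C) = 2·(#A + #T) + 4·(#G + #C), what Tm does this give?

88°C

Scanning the sequence gives G=7, T=2, C=14, A=0.
So N_AT = 2 and N_GC = 21.
Tm = 2(2) + 4(21) = 4 + 84 = 88°C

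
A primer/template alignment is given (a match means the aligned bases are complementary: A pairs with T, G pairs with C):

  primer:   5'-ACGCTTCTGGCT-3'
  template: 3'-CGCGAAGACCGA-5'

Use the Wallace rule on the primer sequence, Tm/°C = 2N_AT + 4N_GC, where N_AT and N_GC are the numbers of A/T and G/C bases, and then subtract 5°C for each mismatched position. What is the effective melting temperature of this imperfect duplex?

33°C

Primer base counts: A=1, T=4, G=3, C=4 → A+T=5, G+C=7
Perfect-match Tm = 2(5) + 4(7) = 10 + 28 = 38°C
Mismatches (positions where the bases are not complementary): 1 (at position 1)
Effective Tm = 38 − 1×5 = 38 − 5 = 33°C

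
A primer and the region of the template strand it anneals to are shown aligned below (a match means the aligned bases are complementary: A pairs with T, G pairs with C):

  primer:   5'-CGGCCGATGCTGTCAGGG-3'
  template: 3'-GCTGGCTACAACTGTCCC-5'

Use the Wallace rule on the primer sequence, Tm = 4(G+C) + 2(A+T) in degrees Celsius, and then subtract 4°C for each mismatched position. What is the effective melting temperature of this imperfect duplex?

Primer base counts: A=2, T=3, G=8, C=5 → A+T=5, G+C=13
Perfect-match Tm = 2(5) + 4(13) = 10 + 52 = 62°C
Mismatches (positions where the bases are not complementary): 3 (at positions 3, 10, 13)
Effective Tm = 62 − 3×4 = 62 − 12 = 50°C

50°C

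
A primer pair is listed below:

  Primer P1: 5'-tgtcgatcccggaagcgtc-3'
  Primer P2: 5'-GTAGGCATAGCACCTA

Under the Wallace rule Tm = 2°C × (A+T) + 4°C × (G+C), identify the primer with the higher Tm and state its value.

Primer P1, 62°C

Primer P1: A+T=7, G+C=12 → Tm = 2(7)+4(12) = 62°C
Primer P2: A+T=8, G+C=8 → Tm = 2(8)+4(8) = 48°C
62°C vs 48°C → primer P1 is higher.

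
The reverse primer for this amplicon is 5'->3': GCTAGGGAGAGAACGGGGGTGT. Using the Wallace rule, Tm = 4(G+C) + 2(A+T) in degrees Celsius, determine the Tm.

Scanning the sequence gives T=3, C=2, G=12, A=5.
A+T = 8, G+C = 14
Tm = 4·14 + 2·8 = 56 + 16 = 72°C

72°C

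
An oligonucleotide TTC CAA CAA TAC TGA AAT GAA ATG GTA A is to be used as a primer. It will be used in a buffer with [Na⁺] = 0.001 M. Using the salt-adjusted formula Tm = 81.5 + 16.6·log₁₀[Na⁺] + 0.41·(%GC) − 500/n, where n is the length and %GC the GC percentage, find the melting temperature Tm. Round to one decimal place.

25.6°C

Length n = 28. Counting bases: A=13, C=4, G=4, T=7
G+C = 8, so %GC = 8/28 × 100 = 28.571%
Salt term: 16.6 × (-3) = -49.8
GC term: 0.41 × 28.571 = 11.714; length term: −500/28 = −17.857
Tm = 81.5 + (-49.8) + 11.714 − 17.857 = 25.557 → 25.6°C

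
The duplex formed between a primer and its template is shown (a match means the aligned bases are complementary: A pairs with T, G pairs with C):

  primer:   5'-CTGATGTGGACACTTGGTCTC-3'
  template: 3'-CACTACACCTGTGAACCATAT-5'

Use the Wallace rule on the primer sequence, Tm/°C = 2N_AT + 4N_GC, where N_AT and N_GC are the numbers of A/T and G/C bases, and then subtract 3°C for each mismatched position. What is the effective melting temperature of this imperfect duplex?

Primer base counts: A=3, T=7, G=6, C=5 → A+T=10, G+C=11
Perfect-match Tm = 2(10) + 4(11) = 20 + 44 = 64°C
Mismatches (positions where the bases are not complementary): 3 (at positions 1, 19, 21)
Effective Tm = 64 − 3×3 = 64 − 9 = 55°C

55°C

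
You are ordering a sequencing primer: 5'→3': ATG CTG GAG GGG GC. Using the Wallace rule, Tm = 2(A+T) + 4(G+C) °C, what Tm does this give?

48°C

Counting bases: A=2, G=8, C=2, T=2
AT pairs contribute 4, GC pairs contribute 10.
Tm = 2×4 + 4×10 = 48°C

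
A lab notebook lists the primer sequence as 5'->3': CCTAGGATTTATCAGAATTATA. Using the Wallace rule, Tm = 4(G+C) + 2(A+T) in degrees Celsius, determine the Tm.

Base counts: T=8, A=8, C=3, G=3
AT pairs contribute 16, GC pairs contribute 6.
Tm = 2×16 + 4×6 = 56°C

56°C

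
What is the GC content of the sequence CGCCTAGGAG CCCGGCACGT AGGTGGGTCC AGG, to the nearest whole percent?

73%

Base counts: A=5, G=14, C=10, T=4
G+C = 14 + 10 = 24 out of 33 bases
%GC = 24/33 × 100 = 72.73% ≈ 73%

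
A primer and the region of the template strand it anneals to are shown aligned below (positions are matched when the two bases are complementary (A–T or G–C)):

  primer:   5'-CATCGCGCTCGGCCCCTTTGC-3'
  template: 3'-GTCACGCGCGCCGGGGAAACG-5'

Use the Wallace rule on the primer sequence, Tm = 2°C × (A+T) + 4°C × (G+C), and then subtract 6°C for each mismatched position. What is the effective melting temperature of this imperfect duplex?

Primer base counts: A=1, T=5, G=5, C=10 → A+T=6, G+C=15
Perfect-match Tm = 2(6) + 4(15) = 12 + 60 = 72°C
Mismatches (positions where the bases are not complementary): 3 (at positions 3, 4, 9)
Effective Tm = 72 − 3×6 = 72 − 18 = 54°C

54°C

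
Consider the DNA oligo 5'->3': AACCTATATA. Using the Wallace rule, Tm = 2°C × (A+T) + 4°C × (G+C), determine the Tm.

24°C

Scanning the sequence gives T=3, C=2, G=0, A=5.
A+T = 8, G+C = 2
Tm = 4·2 + 2·8 = 8 + 16 = 24°C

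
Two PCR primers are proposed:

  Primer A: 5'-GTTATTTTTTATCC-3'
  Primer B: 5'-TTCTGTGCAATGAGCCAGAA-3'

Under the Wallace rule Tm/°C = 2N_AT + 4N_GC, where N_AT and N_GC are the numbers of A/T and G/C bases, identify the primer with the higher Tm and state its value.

Primer B, 58°C

Primer A: A+T=11, G+C=3 → Tm = 2(11)+4(3) = 34°C
Primer B: A+T=11, G+C=9 → Tm = 2(11)+4(9) = 58°C
34°C vs 58°C → primer B is higher.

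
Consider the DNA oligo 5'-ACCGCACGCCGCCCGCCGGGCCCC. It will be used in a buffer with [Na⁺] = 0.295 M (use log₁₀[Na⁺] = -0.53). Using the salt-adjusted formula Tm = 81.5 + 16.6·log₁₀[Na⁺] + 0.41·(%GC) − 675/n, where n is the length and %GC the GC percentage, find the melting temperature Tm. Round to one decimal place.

Length n = 24. T=0, A=2, C=15, G=7
G+C = 22, so %GC = 22/24 × 100 = 91.667%
Salt term: 16.6 × (-0.53) = -8.798
GC term: 0.41 × 91.667 = 37.583; length term: −675/24 = −28.125
Tm = 81.5 + (-8.798) + 37.583 − 28.125 = 82.16 → 82.2°C

82.2°C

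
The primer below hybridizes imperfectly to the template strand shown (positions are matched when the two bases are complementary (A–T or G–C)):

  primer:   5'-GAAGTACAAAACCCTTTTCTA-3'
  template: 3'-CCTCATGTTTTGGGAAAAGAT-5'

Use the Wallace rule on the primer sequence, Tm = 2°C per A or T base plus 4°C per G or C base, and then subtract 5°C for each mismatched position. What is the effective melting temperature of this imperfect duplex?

51°C

Primer base counts: A=8, T=6, G=2, C=5 → A+T=14, G+C=7
Perfect-match Tm = 2(14) + 4(7) = 28 + 28 = 56°C
Mismatches (positions where the bases are not complementary): 1 (at position 2)
Effective Tm = 56 − 1×5 = 56 − 5 = 51°C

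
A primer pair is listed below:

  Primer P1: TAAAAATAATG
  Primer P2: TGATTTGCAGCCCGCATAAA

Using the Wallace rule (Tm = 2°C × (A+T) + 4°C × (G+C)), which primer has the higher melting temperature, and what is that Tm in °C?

Primer P2, 58°C

Primer P1: A+T=10, G+C=1 → Tm = 2(10)+4(1) = 24°C
Primer P2: A+T=11, G+C=9 → Tm = 2(11)+4(9) = 58°C
24°C vs 58°C → primer P2 is higher.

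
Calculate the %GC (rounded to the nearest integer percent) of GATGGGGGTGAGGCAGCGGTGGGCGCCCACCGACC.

77%

Counting bases: G=17, A=5, C=10, T=3
G+C = 17 + 10 = 27 out of 35 bases
%GC = 27/35 × 100 = 77.14% ≈ 77%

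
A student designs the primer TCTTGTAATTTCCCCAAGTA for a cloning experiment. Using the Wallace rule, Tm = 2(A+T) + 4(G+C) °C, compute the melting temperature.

54°C

Base counts: T=8, G=2, C=5, A=5
AT pairs contribute 13, GC pairs contribute 7.
Tm = 2×13 + 4×7 = 54°C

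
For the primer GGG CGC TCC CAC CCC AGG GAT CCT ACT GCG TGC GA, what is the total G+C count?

T=5, A=5, G=11, C=14
G+C = 11 + 14 = 25

25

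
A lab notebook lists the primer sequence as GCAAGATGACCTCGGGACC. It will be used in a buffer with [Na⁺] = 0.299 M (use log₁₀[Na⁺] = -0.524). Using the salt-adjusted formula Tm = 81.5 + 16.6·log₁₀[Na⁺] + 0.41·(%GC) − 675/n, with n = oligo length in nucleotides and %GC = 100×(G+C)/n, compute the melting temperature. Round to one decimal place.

Length n = 19. T=2, C=6, G=6, A=5
G+C = 12, so %GC = 12/19 × 100 = 63.158%
Salt term: 16.6 × (-0.524) = -8.698
GC term: 0.41 × 63.158 = 25.895; length term: −675/19 = −35.526
Tm = 81.5 + (-8.698) + 25.895 − 35.526 = 63.171 → 63.2°C

63.2°C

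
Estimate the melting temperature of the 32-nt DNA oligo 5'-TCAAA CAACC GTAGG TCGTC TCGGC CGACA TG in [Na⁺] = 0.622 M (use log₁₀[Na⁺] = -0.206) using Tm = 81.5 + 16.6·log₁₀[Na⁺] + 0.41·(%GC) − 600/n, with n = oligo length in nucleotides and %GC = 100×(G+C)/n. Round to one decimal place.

82.4°C

Length n = 32. Counting bases: A=8, T=6, G=8, C=10
G+C = 18, so %GC = 18/32 × 100 = 56.25%
Salt term: 16.6 × (-0.206) = -3.42
GC term: 0.41 × 56.25 = 23.062; length term: −600/32 = −18.75
Tm = 81.5 + (-3.42) + 23.062 − 18.75 = 82.392 → 82.4°C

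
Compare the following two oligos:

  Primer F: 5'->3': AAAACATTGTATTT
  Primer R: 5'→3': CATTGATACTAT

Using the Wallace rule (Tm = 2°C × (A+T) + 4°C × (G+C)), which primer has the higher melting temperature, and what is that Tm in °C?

Primer F: A+T=12, G+C=2 → Tm = 2(12)+4(2) = 32°C
Primer R: A+T=9, G+C=3 → Tm = 2(9)+4(3) = 30°C
32°C vs 30°C → primer F is higher.

Primer F, 32°C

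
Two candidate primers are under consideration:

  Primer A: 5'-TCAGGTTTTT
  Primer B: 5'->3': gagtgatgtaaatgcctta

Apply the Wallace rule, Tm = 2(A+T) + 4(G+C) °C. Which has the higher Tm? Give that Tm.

Primer B, 52°C

Primer A: A+T=7, G+C=3 → Tm = 2(7)+4(3) = 26°C
Primer B: A+T=12, G+C=7 → Tm = 2(12)+4(7) = 52°C
26°C vs 52°C → primer B is higher.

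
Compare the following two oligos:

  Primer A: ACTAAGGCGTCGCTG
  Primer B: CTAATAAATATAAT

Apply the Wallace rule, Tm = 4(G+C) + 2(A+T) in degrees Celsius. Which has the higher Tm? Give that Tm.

Primer A: A+T=6, G+C=9 → Tm = 2(6)+4(9) = 48°C
Primer B: A+T=13, G+C=1 → Tm = 2(13)+4(1) = 30°C
48°C vs 30°C → primer A is higher.

Primer A, 48°C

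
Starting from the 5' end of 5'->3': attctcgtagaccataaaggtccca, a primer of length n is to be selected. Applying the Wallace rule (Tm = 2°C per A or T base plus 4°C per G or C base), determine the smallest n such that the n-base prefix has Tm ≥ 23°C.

First 8 bases: ATTCTCGT → Tm = 22°C (< 23°C)
First 9 bases: ATTCTCGTA → Tm = 24°C (≥ 23°C)
Since every base adds ≥2°C, Tm only increases with n, so the threshold is first crossed at n = 9.

n = 9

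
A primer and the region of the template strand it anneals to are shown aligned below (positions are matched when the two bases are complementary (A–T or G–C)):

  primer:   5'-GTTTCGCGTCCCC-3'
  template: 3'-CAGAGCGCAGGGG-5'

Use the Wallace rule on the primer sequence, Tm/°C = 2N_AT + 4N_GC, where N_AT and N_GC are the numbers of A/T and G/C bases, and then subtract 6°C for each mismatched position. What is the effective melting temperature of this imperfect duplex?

Primer base counts: A=0, T=4, G=3, C=6 → A+T=4, G+C=9
Perfect-match Tm = 2(4) + 4(9) = 8 + 36 = 44°C
Mismatches (positions where the bases are not complementary): 1 (at position 3)
Effective Tm = 44 − 1×6 = 44 − 6 = 38°C

38°C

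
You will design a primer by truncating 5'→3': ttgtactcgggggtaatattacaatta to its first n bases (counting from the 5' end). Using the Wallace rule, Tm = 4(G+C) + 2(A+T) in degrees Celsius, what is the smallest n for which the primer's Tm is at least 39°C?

First 12 bases: TTGTACTCGGGG → Tm = 38°C (< 39°C)
First 13 bases: TTGTACTCGGGGG → Tm = 42°C (≥ 39°C)
Since every base adds ≥2°C, Tm only increases with n, so the threshold is first crossed at n = 13.

n = 13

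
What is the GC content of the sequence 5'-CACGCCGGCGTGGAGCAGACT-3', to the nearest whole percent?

T=2, G=8, A=4, C=7
G+C = 8 + 7 = 15 out of 21 bases
%GC = 15/21 × 100 = 71.43% ≈ 71%

71%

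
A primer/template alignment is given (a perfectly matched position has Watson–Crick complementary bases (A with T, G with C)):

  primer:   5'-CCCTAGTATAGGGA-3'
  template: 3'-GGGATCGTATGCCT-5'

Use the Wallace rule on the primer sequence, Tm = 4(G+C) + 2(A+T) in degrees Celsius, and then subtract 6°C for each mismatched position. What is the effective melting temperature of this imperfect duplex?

30°C

Primer base counts: A=4, T=3, G=4, C=3 → A+T=7, G+C=7
Perfect-match Tm = 2(7) + 4(7) = 14 + 28 = 42°C
Mismatches (positions where the bases are not complementary): 2 (at positions 7, 11)
Effective Tm = 42 − 2×6 = 42 − 12 = 30°C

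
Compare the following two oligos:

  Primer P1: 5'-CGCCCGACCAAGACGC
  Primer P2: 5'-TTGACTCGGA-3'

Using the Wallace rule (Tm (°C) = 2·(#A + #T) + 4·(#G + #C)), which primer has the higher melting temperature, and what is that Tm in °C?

Primer P1: A+T=4, G+C=12 → Tm = 2(4)+4(12) = 56°C
Primer P2: A+T=5, G+C=5 → Tm = 2(5)+4(5) = 30°C
56°C vs 30°C → primer P1 is higher.

Primer P1, 56°C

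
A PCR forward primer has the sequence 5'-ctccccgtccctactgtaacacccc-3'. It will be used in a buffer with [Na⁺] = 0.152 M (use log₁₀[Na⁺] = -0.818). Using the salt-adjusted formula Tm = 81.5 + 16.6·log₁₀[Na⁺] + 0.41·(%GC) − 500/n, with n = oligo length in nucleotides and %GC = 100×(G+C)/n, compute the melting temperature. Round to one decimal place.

Length n = 25. Counting bases: T=5, C=14, A=4, G=2
G+C = 16, so %GC = 16/25 × 100 = 64%
Salt term: 16.6 × (-0.818) = -13.579
GC term: 0.41 × 64 = 26.24; length term: −500/25 = −20
Tm = 81.5 + (-13.579) + 26.24 − 20 = 74.161 → 74.2°C

74.2°C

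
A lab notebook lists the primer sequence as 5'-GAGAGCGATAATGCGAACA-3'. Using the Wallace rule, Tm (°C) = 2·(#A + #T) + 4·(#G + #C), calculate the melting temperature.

C=3, G=6, T=2, A=8
So N_AT = 10 and N_GC = 9.
Tm = 2(10) + 4(9) = 20 + 36 = 56°C

56°C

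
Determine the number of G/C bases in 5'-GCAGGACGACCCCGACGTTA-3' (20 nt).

13

A=5, C=7, T=2, G=6
G+C = 6 + 7 = 13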